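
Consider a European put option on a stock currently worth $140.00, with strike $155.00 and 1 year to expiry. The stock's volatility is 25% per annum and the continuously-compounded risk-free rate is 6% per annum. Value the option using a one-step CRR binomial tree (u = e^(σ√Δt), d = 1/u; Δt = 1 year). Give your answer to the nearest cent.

$19.04

CRR parameters: u = e^(σ√Δt) = e^(0.25·√1) = 1.2840, d = 1/u = 0.7788
Per-period rate: rΔt = 0.06·1 = 0.06, so R = e^0.06 = 1.0618
Risk-neutral probability p = (e^0.06 − 0.7788)/(1.2840 − 0.7788) = 0.2830/0.5052 = 0.5602
Terminal stock prices: S_u = 179.8, S_d = 109
Terminal payoffs (K − S): max(-24.76, 0) = 0, max(45.97, 0) = 45.97
Node 0 (S = 140): V_0 = e^(−0.06)·[0.5602·0.0000 + 0.4398·45.9679] = 19.0386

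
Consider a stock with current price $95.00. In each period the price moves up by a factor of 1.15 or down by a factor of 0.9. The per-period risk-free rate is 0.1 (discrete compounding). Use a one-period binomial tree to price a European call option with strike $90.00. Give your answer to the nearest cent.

Risk-neutral probability p = (1 + 0.1 − 0.9)/(1.15 − 0.9) = 0.2000/0.2500 = 0.8000
Terminal stock prices: S_u = 109.2, S_d = 85.5
Terminal payoffs (S − K): max(19.25, 0) = 19.25, max(-4.5, 0) = 0
Node 0 (S = 95): V_0 = 1/1.1·[0.8000·19.2500 + 0.2000·0.0000] = 14.0000

$14.00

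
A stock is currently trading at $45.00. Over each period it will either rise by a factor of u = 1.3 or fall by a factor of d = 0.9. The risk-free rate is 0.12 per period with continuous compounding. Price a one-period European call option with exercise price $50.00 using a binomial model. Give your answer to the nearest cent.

Risk-neutral probability p = (e^0.12 − 0.9)/(1.3 − 0.9) = 0.2275/0.4000 = 0.5687
Terminal stock prices: S_u = 58.5, S_d = 40.5
Terminal payoffs (S − K): max(8.5, 0) = 8.5, max(-9.5, 0) = 0
Node 0 (S = 45): V_0 = e^(−0.12)·[0.5687·8.5000 + 0.4313·0.0000] = 4.2876

$4.29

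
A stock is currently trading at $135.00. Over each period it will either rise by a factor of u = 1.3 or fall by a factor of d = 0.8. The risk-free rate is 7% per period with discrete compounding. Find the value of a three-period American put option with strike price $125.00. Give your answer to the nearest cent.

Risk-neutral probability p = (1 + 0.07 − 0.8)/(1.3 − 0.8) = 0.2700/0.5000 = 0.5400
Terminal stock prices: S_uuu = 296.6, S_uud = 182.5, S_udd = 112.3, S_ddd = 69.12
Terminal payoffs (K − S): max(-171.6, 0) = 0, max(-57.52, 0) = 0, max(12.68, 0) = 12.68, max(55.88, 0) = 55.88
Node uu (S = 228.2): continuation = 1/1.07·[0.5400·0.0000 + 0.4600·0.0000] = 0.0000; exercise value = 0.0000 ≤ continuation, so V_uu = 0.0000
Node ud (S = 140.4): continuation = 1/1.07·[0.5400·0.0000 + 0.4600·12.6800] = 5.4512; exercise value = 0.0000 ≤ continuation, so V_ud = 5.4512
Node dd (S = 86.4): continuation = 1/1.07·[0.5400·12.6800 + 0.4600·55.8800] = 30.4224; exercise value = 38.6000 > continuation, so V_dd = 38.6000 (exercise)
Node u (S = 175.5): continuation = 1/1.07·[0.5400·0.0000 + 0.4600·5.4512] = 2.3435; exercise value = 0.0000 ≤ continuation, so V_u = 2.3435
Node d (S = 108): continuation = 1/1.07·[0.5400·5.4512 + 0.4600·38.6000] = 19.3455; exercise value = 17.0000 ≤ continuation, so V_d = 19.3455
Node 0 (S = 135): continuation = 1/1.07·[0.5400·2.3435 + 0.4600·19.3455] = 9.4995; exercise value = 0.0000 ≤ continuation, so V_0 = 9.4995

$9.50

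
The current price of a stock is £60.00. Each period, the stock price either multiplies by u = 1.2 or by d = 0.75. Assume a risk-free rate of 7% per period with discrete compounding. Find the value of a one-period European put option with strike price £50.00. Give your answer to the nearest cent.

£1.35

Risk-neutral probability p = (1 + 0.07 − 0.75)/(1.2 − 0.75) = 0.3200/0.4500 = 0.7111
Terminal stock prices: S_u = 72, S_d = 45
Terminal payoffs (K − S): max(-22, 0) = 0, max(5, 0) = 5
Node 0 (S = 60): V_0 = 1/1.07·[0.7111·0.0000 + 0.2889·5.0000] = 1.3499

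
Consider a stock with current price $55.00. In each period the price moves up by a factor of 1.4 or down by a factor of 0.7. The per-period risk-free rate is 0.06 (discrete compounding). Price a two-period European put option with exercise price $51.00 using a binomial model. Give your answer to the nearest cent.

$5.05

Risk-neutral probability p = (1 + 0.06 − 0.7)/(1.4 − 0.7) = 0.3600/0.7000 = 0.5143
Terminal stock prices: S_uu = 107.8, S_ud = 53.9, S_dd = 26.95
Terminal payoffs (K − S): max(-56.8, 0) = 0, max(-2.9, 0) = 0, max(24.05, 0) = 24.05
Node u (S = 77): V_u = 1/1.06·[0.5143·0.0000 + 0.4857·0.0000] = 0.0000
Node d (S = 38.5): V_d = 1/1.06·[0.5143·0.0000 + 0.4857·24.0500] = 11.0202
Node 0 (S = 55): V_0 = 1/1.06·[0.5143·0.0000 + 0.4857·11.0202] = 5.0497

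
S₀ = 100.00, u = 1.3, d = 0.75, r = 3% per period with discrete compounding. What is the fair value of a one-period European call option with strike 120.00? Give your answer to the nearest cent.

4.94

Risk-neutral probability p = (1 + 0.03 − 0.75)/(1.3 − 0.75) = 0.2800/0.5500 = 0.5091
Terminal stock prices: S_u = 130, S_d = 75
Terminal payoffs (S − K): max(10, 0) = 10, max(-45, 0) = 0
Node 0 (S = 100): V_0 = 1/1.03·[0.5091·10.0000 + 0.4909·0.0000] = 4.9426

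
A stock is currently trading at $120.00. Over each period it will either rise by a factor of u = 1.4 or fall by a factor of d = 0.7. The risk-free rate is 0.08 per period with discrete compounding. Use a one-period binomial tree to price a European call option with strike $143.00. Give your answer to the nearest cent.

Risk-neutral probability p = (1 + 0.08 − 0.7)/(1.4 − 0.7) = 0.3800/0.7000 = 0.5429
Terminal stock prices: S_u = 168, S_d = 84
Terminal payoffs (S − K): max(25, 0) = 25, max(-59, 0) = 0
Node 0 (S = 120): V_0 = 1/1.08·[0.5429·25.0000 + 0.4571·0.0000] = 12.5661

$12.57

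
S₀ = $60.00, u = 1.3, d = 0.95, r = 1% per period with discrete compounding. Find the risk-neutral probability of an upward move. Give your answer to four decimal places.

p = 0.1714

Risk-neutral probability p = (1 + 0.01 − 0.95)/(1.3 − 0.95) = 0.0600/0.3500 = 0.1714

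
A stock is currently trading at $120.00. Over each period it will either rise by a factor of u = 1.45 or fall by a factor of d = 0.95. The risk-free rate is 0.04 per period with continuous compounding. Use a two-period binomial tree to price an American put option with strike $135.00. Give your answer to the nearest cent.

$16.51

Risk-neutral probability p = (e^0.04 − 0.95)/(1.45 − 0.95) = 0.0908/0.5000 = 0.1816
Terminal stock prices: S_uu = 252.3, S_ud = 165.3, S_dd = 108.3
Terminal payoffs (K − S): max(-117.3, 0) = 0, max(-30.3, 0) = 0, max(26.7, 0) = 26.7
Node u (S = 174): continuation = e^(−0.04)·[0.1816·0.0000 + 0.8184·0.0000] = 0.0000; exercise value = 0.0000 ≤ continuation, so V_u = 0.0000
Node d (S = 114): continuation = e^(−0.04)·[0.1816·0.0000 + 0.8184·26.7000] = 20.9939; exercise value = 21.0000 > continuation, so V_d = 21.0000 (exercise)
Node 0 (S = 120): continuation = e^(−0.04)·[0.1816·0.0000 + 0.8184·21.0000] = 16.5121; exercise value = 15.0000 ≤ continuation, so V_0 = 16.5121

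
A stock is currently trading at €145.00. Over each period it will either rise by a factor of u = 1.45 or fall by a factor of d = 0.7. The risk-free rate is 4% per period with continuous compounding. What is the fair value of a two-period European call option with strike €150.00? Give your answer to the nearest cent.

Risk-neutral probability p = (e^0.04 − 0.7)/(1.45 − 0.7) = 0.3408/0.7500 = 0.4544
Terminal stock prices: S_uu = 304.9, S_ud = 147.2, S_dd = 71.05
Terminal payoffs (S − K): max(154.9, 0) = 154.9, max(-2.825, 0) = 0, max(-78.95, 0) = 0
Node u (S = 210.2): V_u = e^(−0.04)·[0.4544·154.8625 + 0.5456·0.0000] = 67.6124
Node d (S = 101.5): V_d = e^(−0.04)·[0.4544·0.0000 + 0.5456·0.0000] = 0.0000
Node 0 (S = 145): V_0 = e^(−0.04)·[0.4544·67.6124 + 0.5456·0.0000] = 29.5194

€29.52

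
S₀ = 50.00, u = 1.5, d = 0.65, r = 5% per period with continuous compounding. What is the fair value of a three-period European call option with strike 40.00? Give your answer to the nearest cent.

21.72

Risk-neutral probability p = (e^0.05 − 0.65)/(1.5 − 0.65) = 0.4013/0.8500 = 0.4721
Terminal stock prices: S_uuu = 168.8, S_uud = 73.12, S_udd = 31.69, S_ddd = 13.73
Terminal payoffs (S − K): max(128.8, 0) = 128.8, max(33.12, 0) = 33.12, max(-8.312, 0) = 0, max(-26.27, 0) = 0
Node uu (S = 112.5): V_uu = e^(−0.05)·[0.4721·128.7500 + 0.5279·33.1250] = 74.4508
Node ud (S = 48.75): V_ud = e^(−0.05)·[0.4721·33.1250 + 0.5279·0.0000] = 14.8751
Node dd (S = 21.13): V_dd = e^(−0.05)·[0.4721·0.0000 + 0.5279·0.0000] = 0.0000
Node u (S = 75): V_u = e^(−0.05)·[0.4721·74.4508 + 0.5279·14.8751] = 40.9027
Node d (S = 32.5): V_d = e^(−0.05)·[0.4721·14.8751 + 0.5279·0.0000] = 6.6798
Node 0 (S = 50): V_0 = e^(−0.05)·[0.4721·40.9027 + 0.5279·6.6798] = 21.7222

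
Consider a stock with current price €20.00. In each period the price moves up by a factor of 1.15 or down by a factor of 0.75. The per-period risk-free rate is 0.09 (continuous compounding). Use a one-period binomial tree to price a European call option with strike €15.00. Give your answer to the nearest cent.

€6.29

Risk-neutral probability p = (e^0.09 − 0.75)/(1.15 − 0.75) = 0.3442/0.4000 = 0.8604
Terminal stock prices: S_u = 23, S_d = 15
Terminal payoffs (S − K): max(8, 0) = 8, max(0, 0) = 0
Node 0 (S = 20): V_0 = e^(−0.09)·[0.8604·8.0000 + 0.1396·0.0000] = 6.2910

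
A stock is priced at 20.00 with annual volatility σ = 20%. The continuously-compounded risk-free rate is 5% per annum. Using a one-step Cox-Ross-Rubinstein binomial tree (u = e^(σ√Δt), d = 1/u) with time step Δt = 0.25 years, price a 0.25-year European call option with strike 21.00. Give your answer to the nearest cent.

CRR parameters: u = e^(σ√Δt) = e^(0.2·√0.25) = 1.1052, d = 1/u = 0.9048
Per-period rate: rΔt = 0.05·0.25 = 0.0125, so R = e^0.0125 = 1.0126
Risk-neutral probability p = (e^0.0125 − 0.9048)/(1.1052 − 0.9048) = 0.1077/0.2003 = 0.5378
Terminal stock prices: S_u = 22.1, S_d = 18.1
Terminal payoffs (S − K): max(1.103, 0) = 1.103, max(-2.903, 0) = 0
Node 0 (S = 20): V_0 = e^(−0.0125)·[0.5378·1.1034 + 0.4622·0.0000] = 0.5861

0.59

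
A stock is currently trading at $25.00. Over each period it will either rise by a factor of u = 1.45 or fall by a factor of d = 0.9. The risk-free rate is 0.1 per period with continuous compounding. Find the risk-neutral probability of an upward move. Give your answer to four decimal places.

Risk-neutral probability p = (e^0.1 − 0.9)/(1.45 − 0.9) = 0.2052/0.5500 = 0.3730

p = 0.3730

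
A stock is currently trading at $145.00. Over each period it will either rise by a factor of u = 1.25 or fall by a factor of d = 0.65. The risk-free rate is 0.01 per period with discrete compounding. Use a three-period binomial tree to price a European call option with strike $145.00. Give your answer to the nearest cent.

$29.92

Risk-neutral probability p = (1 + 0.01 − 0.65)/(1.25 − 0.65) = 0.3600/0.6000 = 0.6000
Terminal stock prices: S_uuu = 283.2, S_uud = 147.3, S_udd = 76.58, S_ddd = 39.82
Terminal payoffs (S − K): max(138.2, 0) = 138.2, max(2.266, 0) = 2.266, max(-68.42, 0) = 0, max(-105.2, 0) = 0
Node uu (S = 226.6): V_uu = 1/1.01·[0.6000·138.2031 + 0.4000·2.2656] = 82.9981
Node ud (S = 117.8): V_ud = 1/1.01·[0.6000·2.2656 + 0.4000·0.0000] = 1.3459
Node dd (S = 61.26): V_dd = 1/1.01·[0.6000·0.0000 + 0.4000·0.0000] = 0.0000
Node u (S = 181.2): V_u = 1/1.01·[0.6000·82.9981 + 0.4000·1.3459] = 49.8389
Node d (S = 94.25): V_d = 1/1.01·[0.6000·1.3459 + 0.4000·0.0000] = 0.7996
Node 0 (S = 145): V_0 = 1/1.01·[0.6000·49.8389 + 0.4000·0.7996] = 29.9239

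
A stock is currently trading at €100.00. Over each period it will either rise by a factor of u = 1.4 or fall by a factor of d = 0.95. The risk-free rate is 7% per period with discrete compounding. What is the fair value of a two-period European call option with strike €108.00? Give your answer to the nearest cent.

Risk-neutral probability p = (1 + 0.07 − 0.95)/(1.4 − 0.95) = 0.1200/0.4500 = 0.2667
Terminal stock prices: S_uu = 196, S_ud = 133, S_dd = 90.25
Terminal payoffs (S − K): max(88, 0) = 88, max(25, 0) = 25, max(-17.75, 0) = 0
Node u (S = 140): V_u = 1/1.07·[0.2667·88.0000 + 0.7333·25.0000] = 39.0654
Node d (S = 95): V_d = 1/1.07·[0.2667·25.0000 + 0.7333·0.0000] = 6.2305
Node 0 (S = 100): V_0 = 1/1.07·[0.2667·39.0654 + 0.7333·6.2305] = 14.0061

€14.01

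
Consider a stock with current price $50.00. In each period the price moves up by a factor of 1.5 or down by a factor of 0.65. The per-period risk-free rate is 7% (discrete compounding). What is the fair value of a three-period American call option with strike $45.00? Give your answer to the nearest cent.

$20.69

Risk-neutral probability p = (1 + 0.07 − 0.65)/(1.5 − 0.65) = 0.4200/0.8500 = 0.4941
Terminal stock prices: S_uuu = 168.8, S_uud = 73.12, S_udd = 31.69, S_ddd = 13.73
Terminal payoffs (S − K): max(123.8, 0) = 123.8, max(28.12, 0) = 28.12, max(-13.31, 0) = 0, max(-31.27, 0) = 0
Node uu (S = 112.5): continuation = 1/1.07·[0.4941·123.7500 + 0.5059·28.1250] = 70.4439; exercise value = 67.5000 ≤ continuation, so V_uu = 70.4439
Node ud (S = 48.75): continuation = 1/1.07·[0.4941·28.1250 + 0.5059·0.0000] = 12.9879; exercise value = 3.7500 ≤ continuation, so V_ud = 12.9879
Node dd (S = 21.13): continuation = 1/1.07·[0.4941·0.0000 + 0.5059·0.0000] = 0.0000; exercise value = 0.0000 ≤ continuation, so V_dd = 0.0000
Node u (S = 75): continuation = 1/1.07·[0.4941·70.4439 + 0.5059·12.9879] = 38.6710; exercise value = 30.0000 ≤ continuation, so V_u = 38.6710
Node d (S = 32.5): continuation = 1/1.07·[0.4941·12.9879 + 0.5059·0.0000] = 5.9977; exercise value = 0.0000 ≤ continuation, so V_d = 5.9977
Node 0 (S = 50): continuation = 1/1.07·[0.4941·38.6710 + 0.5059·5.9977] = 20.6936; exercise value = 5.0000 ≤ continuation, so V_0 = 20.6936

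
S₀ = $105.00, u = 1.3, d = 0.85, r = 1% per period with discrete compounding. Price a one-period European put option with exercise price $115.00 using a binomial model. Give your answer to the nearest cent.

$16.43

Risk-neutral probability p = (1 + 0.01 − 0.85)/(1.3 − 0.85) = 0.1600/0.4500 = 0.3556
Terminal stock prices: S_u = 136.5, S_d = 89.25
Terminal payoffs (K − S): max(-21.5, 0) = 0, max(25.75, 0) = 25.75
Node 0 (S = 105): V_0 = 1/1.01·[0.3556·0.0000 + 0.6444·25.7500] = 16.4301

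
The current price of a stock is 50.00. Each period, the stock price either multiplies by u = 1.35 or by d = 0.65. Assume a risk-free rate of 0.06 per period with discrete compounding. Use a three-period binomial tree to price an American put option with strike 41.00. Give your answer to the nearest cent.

Risk-neutral probability p = (1 + 0.06 − 0.65)/(1.35 − 0.65) = 0.4100/0.7000 = 0.5857
Terminal stock prices: S_uuu = 123, S_uud = 59.23, S_udd = 28.52, S_ddd = 13.73
Terminal payoffs (K − S): max(-82.02, 0) = 0, max(-18.23, 0) = 0, max(12.48, 0) = 12.48, max(27.27, 0) = 27.27
Node uu (S = 91.13): continuation = 1/1.06·[0.5857·0.0000 + 0.4143·0.0000] = 0.0000; exercise value = 0.0000 ≤ continuation, so V_uu = 0.0000
Node ud (S = 43.88): continuation = 1/1.06·[0.5857·0.0000 + 0.4143·12.4812] = 4.8781; exercise value = 0.0000 ≤ continuation, so V_ud = 4.8781
Node dd (S = 21.13): continuation = 1/1.06·[0.5857·12.4812 + 0.4143·27.2687] = 17.5542; exercise value = 19.8750 > continuation, so V_dd = 19.8750 (exercise)
Node u (S = 67.5): continuation = 1/1.06·[0.5857·0.0000 + 0.4143·4.8781] = 1.9065; exercise value = 0.0000 ≤ continuation, so V_u = 1.9065
Node d (S = 32.5): continuation = 1/1.06·[0.5857·4.8781 + 0.4143·19.8750] = 10.4633; exercise value = 8.5000 ≤ continuation, so V_d = 10.4633
Node 0 (S = 50): continuation = 1/1.06·[0.5857·1.9065 + 0.4143·10.4633] = 5.1429; exercise value = 0.0000 ≤ continuation, so V_0 = 5.1429

5.14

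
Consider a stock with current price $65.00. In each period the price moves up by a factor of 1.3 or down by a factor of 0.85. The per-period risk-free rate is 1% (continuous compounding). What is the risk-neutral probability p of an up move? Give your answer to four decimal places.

p = 0.3557

Risk-neutral probability p = (e^0.01 − 0.85)/(1.3 − 0.85) = 0.1601/0.4500 = 0.3557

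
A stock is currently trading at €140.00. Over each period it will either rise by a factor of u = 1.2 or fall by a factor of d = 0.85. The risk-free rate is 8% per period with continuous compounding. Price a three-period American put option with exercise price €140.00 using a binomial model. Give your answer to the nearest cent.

Risk-neutral probability p = (e^0.08 − 0.85)/(1.2 − 0.85) = 0.2333/0.3500 = 0.6665
Terminal stock prices: S_uuu = 241.9, S_uud = 171.4, S_udd = 121.4, S_ddd = 85.98
Terminal payoffs (K − S): max(-101.9, 0) = 0, max(-31.36, 0) = 0, max(18.62, 0) = 18.62, max(54.02, 0) = 54.02
Node uu (S = 201.6): continuation = e^(−0.08)·[0.6665·0.0000 + 0.3335·0.0000] = 0.0000; exercise value = 0.0000 ≤ continuation, so V_uu = 0.0000
Node ud (S = 142.8): continuation = e^(−0.08)·[0.6665·0.0000 + 0.3335·18.6200] = 5.7317; exercise value = 0.0000 ≤ continuation, so V_ud = 5.7317
Node dd (S = 101.1): continuation = e^(−0.08)·[0.6665·18.6200 + 0.3335·54.0225] = 28.0863; exercise value = 38.8500 > continuation, so V_dd = 38.8500 (exercise)
Node u (S = 168): continuation = e^(−0.08)·[0.6665·0.0000 + 0.3335·5.7317] = 1.7644; exercise value = 0.0000 ≤ continuation, so V_u = 1.7644
Node d (S = 119): continuation = e^(−0.08)·[0.6665·5.7317 + 0.3335·38.8500] = 15.4858; exercise value = 21.0000 > continuation, so V_d = 21.0000 (exercise)
Node 0 (S = 140): continuation = e^(−0.08)·[0.6665·1.7644 + 0.3335·21.0000] = 7.5500; exercise value = 0.0000 ≤ continuation, so V_0 = 7.5500

€7.55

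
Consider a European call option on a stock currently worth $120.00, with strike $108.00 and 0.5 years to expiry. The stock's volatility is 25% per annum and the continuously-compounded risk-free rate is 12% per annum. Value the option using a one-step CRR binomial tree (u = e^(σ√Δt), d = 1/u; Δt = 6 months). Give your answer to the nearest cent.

$20.88

CRR parameters: u = e^(σ√Δt) = e^(0.25·√0.5) = 1.1934, d = 1/u = 0.8380
Per-period rate: rΔt = 0.12·0.5 = 0.06, so R = e^0.06 = 1.0618
Risk-neutral probability p = (e^0.06 − 0.8380)/(1.1934 − 0.8380) = 0.2239/0.3554 = 0.6299
Terminal stock prices: S_u = 143.2, S_d = 100.6
Terminal payoffs (S − K): max(35.2, 0) = 35.2, max(-7.444, 0) = 0
Node 0 (S = 120): V_0 = e^(−0.06)·[0.6299·35.2037 + 0.3701·0.0000] = 20.8839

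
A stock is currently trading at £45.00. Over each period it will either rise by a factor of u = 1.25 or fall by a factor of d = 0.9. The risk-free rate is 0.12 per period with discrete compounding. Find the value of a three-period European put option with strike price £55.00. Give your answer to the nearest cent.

Risk-neutral probability p = (1 + 0.12 − 0.9)/(1.25 − 0.9) = 0.2200/0.3500 = 0.6286
Terminal stock prices: S_uuu = 87.89, S_uud = 63.28, S_udd = 45.56, S_ddd = 32.81
Terminal payoffs (K − S): max(-32.89, 0) = 0, max(-8.281, 0) = 0, max(9.438, 0) = 9.438, max(22.19, 0) = 22.19
Node uu (S = 70.31): V_uu = 1/1.12·[0.6286·0.0000 + 0.3714·0.0000] = 0.0000
Node ud (S = 50.62): V_ud = 1/1.12·[0.6286·0.0000 + 0.3714·9.4375] = 3.1298
Node dd (S = 36.45): V_dd = 1/1.12·[0.6286·9.4375 + 0.3714·22.1950] = 12.6571
Node u (S = 56.25): V_u = 1/1.12·[0.6286·0.0000 + 0.3714·3.1298] = 1.0379
Node d (S = 40.5): V_d = 1/1.12·[0.6286·3.1298 + 0.3714·12.6571] = 5.9540
Node 0 (S = 45): V_0 = 1/1.12·[0.6286·1.0379 + 0.3714·5.9540] = 2.5571

£2.56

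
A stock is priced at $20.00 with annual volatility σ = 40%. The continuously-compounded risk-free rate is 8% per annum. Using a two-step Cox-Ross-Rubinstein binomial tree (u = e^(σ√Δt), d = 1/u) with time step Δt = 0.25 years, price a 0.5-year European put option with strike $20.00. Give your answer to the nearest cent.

CRR parameters: u = e^(σ√Δt) = e^(0.4·√0.25) = 1.2214, d = 1/u = 0.8187
Per-period rate: rΔt = 0.08·0.25 = 0.02, so R = e^0.02 = 1.0202
Risk-neutral probability p = (e^0.02 − 0.8187)/(1.2214 − 0.8187) = 0.2015/0.4027 = 0.5003
Terminal stock prices: S_uu = 29.84, S_ud = 20, S_dd = 13.41
Terminal payoffs (K − S): max(-9.836, 0) = 0, max(0, 0) = 0, max(6.594, 0) = 6.594
Node u (S = 24.43): V_u = e^(−0.02)·[0.5003·0.0000 + 0.4997·0.0000] = 0.0000
Node d (S = 16.37): V_d = e^(−0.02)·[0.5003·0.0000 + 0.4997·6.5936] = 3.2294
Node 0 (S = 20): V_0 = e^(−0.02)·[0.5003·0.0000 + 0.4997·3.2294] = 1.5816

$1.58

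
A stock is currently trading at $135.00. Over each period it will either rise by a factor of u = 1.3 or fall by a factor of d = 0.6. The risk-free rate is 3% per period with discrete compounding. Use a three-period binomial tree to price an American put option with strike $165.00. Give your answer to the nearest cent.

Risk-neutral probability p = (1 + 0.03 − 0.6)/(1.3 − 0.6) = 0.4300/0.7000 = 0.6143
Terminal stock prices: S_uuu = 296.6, S_uud = 136.9, S_udd = 63.18, S_ddd = 29.16
Terminal payoffs (K − S): max(-131.6, 0) = 0, max(28.11, 0) = 28.11, max(101.8, 0) = 101.8, max(135.8, 0) = 135.8
Node uu (S = 228.2): continuation = 1/1.03·[0.6143·0.0000 + 0.3857·28.1100] = 10.5266; exercise value = 0.0000 ≤ continuation, so V_uu = 10.5266
Node ud (S = 105.3): continuation = 1/1.03·[0.6143·28.1100 + 0.3857·101.8200] = 54.8942; exercise value = 59.7000 > continuation, so V_ud = 59.7000 (exercise)
Node dd (S = 48.6): continuation = 1/1.03·[0.6143·101.8200 + 0.3857·135.8400] = 111.5942; exercise value = 116.4000 > continuation, so V_dd = 116.4000 (exercise)
Node u (S = 175.5): continuation = 1/1.03·[0.6143·10.5266 + 0.3857·59.7000] = 28.6345; exercise value = 0.0000 ≤ continuation, so V_u = 28.6345
Node d (S = 81): continuation = 1/1.03·[0.6143·59.7000 + 0.3857·116.4000] = 79.1942; exercise value = 84.0000 > continuation, so V_d = 84.0000 (exercise)
Node 0 (S = 135): continuation = 1/1.03·[0.6143·28.6345 + 0.3857·84.0000] = 48.5337; exercise value = 30.0000 ≤ continuation, so V_0 = 48.5337

$48.53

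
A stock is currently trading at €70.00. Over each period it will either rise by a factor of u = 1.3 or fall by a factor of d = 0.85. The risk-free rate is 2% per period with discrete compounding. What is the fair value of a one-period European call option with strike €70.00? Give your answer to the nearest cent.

Risk-neutral probability p = (1 + 0.02 − 0.85)/(1.3 − 0.85) = 0.1700/0.4500 = 0.3778
Terminal stock prices: S_u = 91, S_d = 59.5
Terminal payoffs (S − K): max(21, 0) = 21, max(-10.5, 0) = 0
Node 0 (S = 70): V_0 = 1/1.02·[0.3778·21.0000 + 0.6222·0.0000] = 7.7778

€7.78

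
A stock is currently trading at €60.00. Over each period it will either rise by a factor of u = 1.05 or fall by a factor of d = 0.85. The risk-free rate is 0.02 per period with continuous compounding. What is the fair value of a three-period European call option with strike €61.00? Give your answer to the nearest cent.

€4.91

Risk-neutral probability p = (e^0.02 − 0.85)/(1.05 − 0.85) = 0.1702/0.2000 = 0.8510
Terminal stock prices: S_uuu = 69.46, S_uud = 56.23, S_udd = 45.52, S_ddd = 36.85
Terminal payoffs (S − K): max(8.458, 0) = 8.458, max(-4.772, 0) = 0, max(-15.48, 0) = 0, max(-24.15, 0) = 0
Node uu (S = 66.15): V_uu = e^(−0.02)·[0.8510·8.4575 + 0.1490·0.0000] = 7.0549
Node ud (S = 53.55): V_ud = e^(−0.02)·[0.8510·0.0000 + 0.1490·0.0000] = 0.0000
Node dd (S = 43.35): V_dd = e^(−0.02)·[0.8510·0.0000 + 0.1490·0.0000] = 0.0000
Node u (S = 63): V_u = e^(−0.02)·[0.8510·7.0549 + 0.1490·0.0000] = 5.8849
Node d (S = 51): V_d = e^(−0.02)·[0.8510·0.0000 + 0.1490·0.0000] = 0.0000
Node 0 (S = 60): V_0 = e^(−0.02)·[0.8510·5.8849 + 0.1490·0.0000] = 4.9089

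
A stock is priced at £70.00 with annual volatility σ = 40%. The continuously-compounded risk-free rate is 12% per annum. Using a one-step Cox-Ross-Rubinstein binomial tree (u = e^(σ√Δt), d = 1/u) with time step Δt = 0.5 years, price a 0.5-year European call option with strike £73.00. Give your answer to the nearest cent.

CRR parameters: u = e^(σ√Δt) = e^(0.4·√0.5) = 1.3269, d = 1/u = 0.7536
Per-period rate: rΔt = 0.12·0.5 = 0.06, so R = e^0.06 = 1.0618
Risk-neutral probability p = (e^0.06 − 0.7536)/(1.3269 − 0.7536) = 0.3082/0.5733 = 0.5376
Terminal stock prices: S_u = 92.88, S_d = 52.75
Terminal payoffs (S − K): max(19.88, 0) = 19.88, max(-20.25, 0) = 0
Node 0 (S = 70): V_0 = e^(−0.06)·[0.5376·19.8828 + 0.4624·0.0000] = 10.0670

£10.07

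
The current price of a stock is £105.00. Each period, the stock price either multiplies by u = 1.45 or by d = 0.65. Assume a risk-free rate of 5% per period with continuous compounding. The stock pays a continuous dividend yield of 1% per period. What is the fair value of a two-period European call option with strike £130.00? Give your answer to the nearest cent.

Per-period risk-free factor R = e^0.05 = 1.0513; dividend-adjusted growth = e^(0.05−0.01) = 1.0408.
Risk-neutral probability p = (1.0408 − 0.65)/(1.45 − 0.65) = 0.3908/0.8000 = 0.4885
Terminal stock prices: S_uu = 220.8, S_ud = 98.96, S_dd = 44.36
Terminal payoffs (S − K): max(90.76, 0) = 90.76, max(-31.04, 0) = 0, max(-85.64, 0) = 0
Node u (S = 152.2): V_u = e^(−0.05)·[0.4885·90.7625 + 0.5115·0.0000] = 42.1763
Node d (S = 68.25): V_d = e^(−0.05)·[0.4885·0.0000 + 0.5115·0.0000] = 0.0000
Node 0 (S = 105): V_0 = e^(−0.05)·[0.4885·42.1763 + 0.5115·0.0000] = 19.5988

£19.60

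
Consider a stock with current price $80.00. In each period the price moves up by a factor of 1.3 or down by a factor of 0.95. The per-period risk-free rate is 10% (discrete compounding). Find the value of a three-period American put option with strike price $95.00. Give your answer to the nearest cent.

Risk-neutral probability p = (1 + 0.1 − 0.95)/(1.3 − 0.95) = 0.1500/0.3500 = 0.4286
Terminal stock prices: S_uuu = 175.8, S_uud = 128.4, S_udd = 93.86, S_ddd = 68.59
Terminal payoffs (K − S): max(-80.76, 0) = 0, max(-33.44, 0) = 0, max(1.14, 0) = 1.14, max(26.41, 0) = 26.41
Node uu (S = 135.2): continuation = 1/1.1·[0.4286·0.0000 + 0.5714·0.0000] = 0.0000; exercise value = 0.0000 ≤ continuation, so V_uu = 0.0000
Node ud (S = 98.8): continuation = 1/1.1·[0.4286·0.0000 + 0.5714·1.1400] = 0.5922; exercise value = 0.0000 ≤ continuation, so V_ud = 0.5922
Node dd (S = 72.2): continuation = 1/1.1·[0.4286·1.1400 + 0.5714·26.4100] = 14.1636; exercise value = 22.8000 > continuation, so V_dd = 22.8000 (exercise)
Node u (S = 104): continuation = 1/1.1·[0.4286·0.0000 + 0.5714·0.5922] = 0.3076; exercise value = 0.0000 ≤ continuation, so V_u = 0.3076
Node d (S = 76): continuation = 1/1.1·[0.4286·0.5922 + 0.5714·22.8000] = 12.0749; exercise value = 19.0000 > continuation, so V_d = 19.0000 (exercise)
Node 0 (S = 80): continuation = 1/1.1·[0.4286·0.3076 + 0.5714·19.0000] = 9.9900; exercise value = 15.0000 > continuation, so V_0 = 15.0000 (exercise)

$15.00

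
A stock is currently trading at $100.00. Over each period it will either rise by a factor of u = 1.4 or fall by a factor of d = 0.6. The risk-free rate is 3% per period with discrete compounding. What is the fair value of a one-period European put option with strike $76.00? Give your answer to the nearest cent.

$7.18

Risk-neutral probability p = (1 + 0.03 − 0.6)/(1.4 − 0.6) = 0.4300/0.8000 = 0.5375
Terminal stock prices: S_u = 140, S_d = 60
Terminal payoffs (K − S): max(-64, 0) = 0, max(16, 0) = 16
Node 0 (S = 100): V_0 = 1/1.03·[0.5375·0.0000 + 0.4625·16.0000] = 7.1845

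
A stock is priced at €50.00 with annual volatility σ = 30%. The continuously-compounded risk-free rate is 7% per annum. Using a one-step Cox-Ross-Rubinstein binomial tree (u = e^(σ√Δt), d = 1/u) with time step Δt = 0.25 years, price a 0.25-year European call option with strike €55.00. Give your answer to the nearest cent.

CRR parameters: u = e^(σ√Δt) = e^(0.3·√0.25) = 1.1618, d = 1/u = 0.8607
Per-period rate: rΔt = 0.07·0.25 = 0.0175, so R = e^0.0175 = 1.0177
Risk-neutral probability p = (e^0.0175 − 0.8607)/(1.1618 − 0.8607) = 0.1569/0.3011 = 0.5212
Terminal stock prices: S_u = 58.09, S_d = 43.04
Terminal payoffs (S − K): max(3.092, 0) = 3.092, max(-11.96, 0) = 0
Node 0 (S = 50): V_0 = e^(−0.0175)·[0.5212·3.0917 + 0.4788·0.0000] = 1.5834

€1.58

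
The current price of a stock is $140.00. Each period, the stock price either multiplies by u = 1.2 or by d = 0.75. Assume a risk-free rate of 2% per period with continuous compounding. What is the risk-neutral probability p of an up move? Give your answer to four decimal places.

p = 0.6004

Risk-neutral probability p = (e^0.02 − 0.75)/(1.2 − 0.75) = 0.2702/0.4500 = 0.6004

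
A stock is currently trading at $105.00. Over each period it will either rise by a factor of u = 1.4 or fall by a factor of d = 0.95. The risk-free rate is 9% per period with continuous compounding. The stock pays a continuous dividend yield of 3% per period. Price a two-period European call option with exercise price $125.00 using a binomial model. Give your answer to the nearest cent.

$8.74

Per-period risk-free factor R = e^0.09 = 1.0942; dividend-adjusted growth = e^(0.09−0.03) = 1.0618.
Risk-neutral probability p = (1.0618 − 0.95)/(1.4 − 0.95) = 0.1118/0.4500 = 0.2485
Terminal stock prices: S_uu = 205.8, S_ud = 139.7, S_dd = 94.76
Terminal payoffs (S − K): max(80.8, 0) = 80.8, max(14.65, 0) = 14.65, max(-30.24, 0) = 0
Node u (S = 147): V_u = e^(−0.09)·[0.2485·80.8000 + 0.7515·14.6500] = 28.4141
Node d (S = 99.75): V_d = e^(−0.09)·[0.2485·14.6500 + 0.7515·0.0000] = 3.3275
Node 0 (S = 105): V_0 = e^(−0.09)·[0.2485·28.4141 + 0.7515·3.3275] = 8.7392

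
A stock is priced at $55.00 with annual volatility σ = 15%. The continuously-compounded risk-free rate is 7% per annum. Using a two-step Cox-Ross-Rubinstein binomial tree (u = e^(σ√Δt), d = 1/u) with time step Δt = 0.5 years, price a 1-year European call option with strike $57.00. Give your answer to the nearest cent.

$4.21

CRR parameters: u = e^(σ√Δt) = e^(0.15·√0.5) = 1.1119, d = 1/u = 0.8994
Per-period rate: rΔt = 0.07·0.5 = 0.035, so R = e^0.035 = 1.0356
Risk-neutral probability p = (e^0.035 − 0.8994)/(1.1119 − 0.8994) = 0.1363/0.2125 = 0.6411
Terminal stock prices: S_uu = 68, S_ud = 55, S_dd = 44.49
Terminal payoffs (S − K): max(11, 0) = 11, max(-2, 0) = 0, max(-12.51, 0) = 0
Node u (S = 61.15): V_u = e^(−0.035)·[0.6411·10.9971 + 0.3589·0.0000] = 6.8078
Node d (S = 49.47): V_d = e^(−0.035)·[0.6411·0.0000 + 0.3589·0.0000] = 0.0000
Node 0 (S = 55): V_0 = e^(−0.035)·[0.6411·6.8078 + 0.3589·0.0000] = 4.2144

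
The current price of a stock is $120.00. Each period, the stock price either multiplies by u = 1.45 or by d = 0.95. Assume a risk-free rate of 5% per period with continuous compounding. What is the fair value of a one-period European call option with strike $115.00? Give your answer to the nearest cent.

$11.37

Risk-neutral probability p = (e^0.05 − 0.95)/(1.45 − 0.95) = 0.1013/0.5000 = 0.2025
Terminal stock prices: S_u = 174, S_d = 114
Terminal payoffs (S − K): max(59, 0) = 59, max(-1, 0) = 0
Node 0 (S = 120): V_0 = e^(−0.05)·[0.2025·59.0000 + 0.7975·0.0000] = 11.3672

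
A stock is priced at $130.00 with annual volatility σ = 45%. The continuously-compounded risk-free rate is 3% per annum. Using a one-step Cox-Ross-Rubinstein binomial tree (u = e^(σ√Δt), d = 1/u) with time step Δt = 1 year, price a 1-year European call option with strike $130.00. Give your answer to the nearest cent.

CRR parameters: u = e^(σ√Δt) = e^(0.45·√1) = 1.5683, d = 1/u = 0.6376
Per-period rate: rΔt = 0.03·1 = 0.03, so R = e^0.03 = 1.0305
Risk-neutral probability p = (e^0.03 − 0.6376)/(1.5683 − 0.6376) = 0.3928/0.9307 = 0.4221
Terminal stock prices: S_u = 203.9, S_d = 82.89
Terminal payoffs (S − K): max(73.88, 0) = 73.88, max(-47.11, 0) = 0
Node 0 (S = 130): V_0 = e^(−0.03)·[0.4221·73.8806 + 0.5779·0.0000] = 30.2622

$30.26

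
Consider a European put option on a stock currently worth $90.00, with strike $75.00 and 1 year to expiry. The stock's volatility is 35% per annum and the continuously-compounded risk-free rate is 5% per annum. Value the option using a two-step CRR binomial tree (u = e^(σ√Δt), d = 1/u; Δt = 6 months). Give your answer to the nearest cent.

$5.00

CRR parameters: u = e^(σ√Δt) = e^(0.35·√0.5) = 1.2808, d = 1/u = 0.7808
Per-period rate: rΔt = 0.05·0.5 = 0.025, so R = e^0.025 = 1.0253
Risk-neutral probability p = (e^0.025 − 0.7808)/(1.2808 − 0.7808) = 0.2446/0.5000 = 0.4891
Terminal stock prices: S_uu = 147.6, S_ud = 90, S_dd = 54.86
Terminal payoffs (K − S): max(-72.64, 0) = 0, max(-15, 0) = 0, max(20.14, 0) = 20.14
Node u (S = 115.3): V_u = e^(−0.025)·[0.4891·0.0000 + 0.5109·0.0000] = 0.0000
Node d (S = 70.27): V_d = e^(−0.025)·[0.4891·0.0000 + 0.5109·20.1372] = 10.0347
Node 0 (S = 90): V_0 = e^(−0.025)·[0.4891·0.0000 + 0.5109·10.0347] = 5.0005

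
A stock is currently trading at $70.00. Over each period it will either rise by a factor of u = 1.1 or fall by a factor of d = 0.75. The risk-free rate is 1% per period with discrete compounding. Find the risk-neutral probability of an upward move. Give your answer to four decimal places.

p = 0.7429

Risk-neutral probability p = (1 + 0.01 − 0.75)/(1.1 − 0.75) = 0.2600/0.3500 = 0.7429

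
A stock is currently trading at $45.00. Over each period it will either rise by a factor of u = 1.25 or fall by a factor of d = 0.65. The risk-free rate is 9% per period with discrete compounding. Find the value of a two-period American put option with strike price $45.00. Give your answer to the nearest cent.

Risk-neutral probability p = (1 + 0.09 − 0.65)/(1.25 − 0.65) = 0.4400/0.6000 = 0.7333
Terminal stock prices: S_uu = 70.31, S_ud = 36.56, S_dd = 19.01
Terminal payoffs (K − S): max(-25.31, 0) = 0, max(8.438, 0) = 8.438, max(25.99, 0) = 25.99
Node u (S = 56.25): continuation = 1/1.09·[0.7333·0.0000 + 0.2667·8.4375] = 2.0642; exercise value = 0.0000 ≤ continuation, so V_u = 2.0642
Node d (S = 29.25): continuation = 1/1.09·[0.7333·8.4375 + 0.2667·25.9875] = 12.0344; exercise value = 15.7500 > continuation, so V_d = 15.7500 (exercise)
Node 0 (S = 45): continuation = 1/1.09·[0.7333·2.0642 + 0.2667·15.7500] = 5.2420; exercise value = 0.0000 ≤ continuation, so V_0 = 5.2420

$5.24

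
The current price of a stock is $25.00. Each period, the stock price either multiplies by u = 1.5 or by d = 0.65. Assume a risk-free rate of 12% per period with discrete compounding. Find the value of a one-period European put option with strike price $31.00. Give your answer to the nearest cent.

Risk-neutral probability p = (1 + 0.12 − 0.65)/(1.5 − 0.65) = 0.4700/0.8500 = 0.5529
Terminal stock prices: S_u = 37.5, S_d = 16.25
Terminal payoffs (K − S): max(-6.5, 0) = 0, max(14.75, 0) = 14.75
Node 0 (S = 25): V_0 = 1/1.12·[0.5529·0.0000 + 0.4471·14.7500] = 5.8876

$5.89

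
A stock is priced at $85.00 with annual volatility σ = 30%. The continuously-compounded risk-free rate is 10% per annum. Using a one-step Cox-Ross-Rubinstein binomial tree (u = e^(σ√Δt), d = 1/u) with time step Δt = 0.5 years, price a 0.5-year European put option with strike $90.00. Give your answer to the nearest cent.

CRR parameters: u = e^(σ√Δt) = e^(0.3·√0.5) = 1.2363, d = 1/u = 0.8089
Per-period rate: rΔt = 0.1·0.5 = 0.05, so R = e^0.05 = 1.0513
Risk-neutral probability p = (e^0.05 − 0.8089)/(1.2363 − 0.8089) = 0.2424/0.4275 = 0.5671
Terminal stock prices: S_u = 105.1, S_d = 68.75
Terminal payoffs (K − S): max(-15.09, 0) = 0, max(21.25, 0) = 21.25
Node 0 (S = 85): V_0 = e^(−0.05)·[0.5671·0.0000 + 0.4329·21.2471] = 8.7491

$8.75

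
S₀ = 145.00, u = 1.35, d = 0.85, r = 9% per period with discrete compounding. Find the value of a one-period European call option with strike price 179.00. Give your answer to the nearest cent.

Risk-neutral probability p = (1 + 0.09 − 0.85)/(1.35 − 0.85) = 0.2400/0.5000 = 0.4800
Terminal stock prices: S_u = 195.8, S_d = 123.2
Terminal payoffs (S − K): max(16.75, 0) = 16.75, max(-55.75, 0) = 0
Node 0 (S = 145): V_0 = 1/1.09·[0.4800·16.7500 + 0.5200·0.0000] = 7.3761

7.38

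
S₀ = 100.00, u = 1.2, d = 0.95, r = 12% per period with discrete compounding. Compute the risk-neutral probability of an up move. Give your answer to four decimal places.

Risk-neutral probability p = (1 + 0.12 − 0.95)/(1.2 − 0.95) = 0.1700/0.2500 = 0.6800

p = 0.6800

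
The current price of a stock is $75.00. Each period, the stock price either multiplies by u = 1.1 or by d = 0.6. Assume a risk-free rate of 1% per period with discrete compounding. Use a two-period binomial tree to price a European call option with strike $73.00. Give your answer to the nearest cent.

$11.70

Risk-neutral probability p = (1 + 0.01 − 0.6)/(1.1 − 0.6) = 0.4100/0.5000 = 0.8200
Terminal stock prices: S_uu = 90.75, S_ud = 49.5, S_dd = 27
Terminal payoffs (S − K): max(17.75, 0) = 17.75, max(-23.5, 0) = 0, max(-46, 0) = 0
Node u (S = 82.5): V_u = 1/1.01·[0.8200·17.7500 + 0.1800·0.0000] = 14.4109
Node d (S = 45): V_d = 1/1.01·[0.8200·0.0000 + 0.1800·0.0000] = 0.0000
Node 0 (S = 75): V_0 = 1/1.01·[0.8200·14.4109 + 0.1800·0.0000] = 11.6999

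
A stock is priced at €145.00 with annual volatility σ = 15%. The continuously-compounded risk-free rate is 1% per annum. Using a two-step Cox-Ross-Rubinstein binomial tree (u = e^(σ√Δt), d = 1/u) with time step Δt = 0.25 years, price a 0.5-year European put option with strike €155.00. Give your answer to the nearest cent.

CRR parameters: u = e^(σ√Δt) = e^(0.15·√0.25) = 1.0779, d = 1/u = 0.9277
Per-period rate: rΔt = 0.01·0.25 = 0.0025, so R = e^0.0025 = 1.0025
Risk-neutral probability p = (e^0.0025 − 0.9277)/(1.0779 − 0.9277) = 0.0748/0.1501 = 0.4979
Terminal stock prices: S_uu = 168.5, S_ud = 145, S_dd = 124.8
Terminal payoffs (K − S): max(-13.47, 0) = 0, max(10, 0) = 10, max(30.2, 0) = 30.2
Node u (S = 156.3): V_u = e^(−0.0025)·[0.4979·0.0000 + 0.5021·10.0000] = 5.0082
Node d (S = 134.5): V_d = e^(−0.0025)·[0.4979·10.0000 + 0.5021·30.1973] = 20.0902
Node 0 (S = 145): V_0 = e^(−0.0025)·[0.4979·5.0082 + 0.5021·20.0902] = 12.5490

€12.55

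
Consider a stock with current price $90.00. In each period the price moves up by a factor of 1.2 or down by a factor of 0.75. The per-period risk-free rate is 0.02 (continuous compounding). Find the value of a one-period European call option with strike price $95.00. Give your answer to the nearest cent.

Risk-neutral probability p = (e^0.02 − 0.75)/(1.2 − 0.75) = 0.2702/0.4500 = 0.6004
Terminal stock prices: S_u = 108, S_d = 67.5
Terminal payoffs (S − K): max(13, 0) = 13, max(-27.5, 0) = 0
Node 0 (S = 90): V_0 = e^(−0.02)·[0.6004·13.0000 + 0.3996·0.0000] = 7.6513

$7.65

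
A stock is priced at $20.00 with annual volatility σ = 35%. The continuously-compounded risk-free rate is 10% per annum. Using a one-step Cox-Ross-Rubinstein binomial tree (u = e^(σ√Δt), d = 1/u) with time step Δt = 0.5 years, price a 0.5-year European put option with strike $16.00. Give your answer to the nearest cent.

CRR parameters: u = e^(σ√Δt) = e^(0.35·√0.5) = 1.2808, d = 1/u = 0.7808
Per-period rate: rΔt = 0.1·0.5 = 0.05, so R = e^0.05 = 1.0513
Risk-neutral probability p = (e^0.05 − 0.7808)/(1.2808 − 0.7808) = 0.2705/0.5000 = 0.5410
Terminal stock prices: S_u = 25.62, S_d = 15.62
Terminal payoffs (K − S): max(-9.616, 0) = 0, max(0.3848, 0) = 0.3848
Node 0 (S = 20): V_0 = e^(−0.05)·[0.5410·0.0000 + 0.4590·0.3848] = 0.1680

$0.17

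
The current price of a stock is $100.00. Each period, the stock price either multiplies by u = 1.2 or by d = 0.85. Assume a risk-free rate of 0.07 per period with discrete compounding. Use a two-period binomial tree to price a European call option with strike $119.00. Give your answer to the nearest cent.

$8.63

Risk-neutral probability p = (1 + 0.07 − 0.85)/(1.2 − 0.85) = 0.2200/0.3500 = 0.6286
Terminal stock prices: S_uu = 144, S_ud = 102, S_dd = 72.25
Terminal payoffs (S − K): max(25, 0) = 25, max(-17, 0) = 0, max(-46.75, 0) = 0
Node u (S = 120): V_u = 1/1.07·[0.6286·25.0000 + 0.3714·0.0000] = 14.6862
Node d (S = 85): V_d = 1/1.07·[0.6286·0.0000 + 0.3714·0.0000] = 0.0000
Node 0 (S = 100): V_0 = 1/1.07·[0.6286·14.6862 + 0.3714·0.0000] = 8.6274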